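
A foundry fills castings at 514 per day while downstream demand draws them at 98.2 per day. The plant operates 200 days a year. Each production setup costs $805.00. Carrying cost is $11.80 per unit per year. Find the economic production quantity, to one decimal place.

Q* ≈ 1,820.0 castings

Annual demand D = 98.2 × 200 = 19,640.
Production build-up factor (1 − d/p) = 1 − 98.2/514 = 0.8089.
Q* = √(2DS / (H(1 − d/p))) = √(2 × 19,640 × 805 / (11.8 × 0.8089)).
= √(31,620,400 / 9.5456) ≈ 1820.044.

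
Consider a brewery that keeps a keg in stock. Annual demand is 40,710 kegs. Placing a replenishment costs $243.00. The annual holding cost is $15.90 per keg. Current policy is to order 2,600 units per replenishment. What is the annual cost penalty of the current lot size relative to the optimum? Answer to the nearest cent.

Extra cost ≈ $6,738.35 per year

EOQ = √(2DS/H) = √(2 × 40,710 × 243 / 15.9) ≈ 1115.50.
Cost at Q* = (D/Q*)S + (Q*/2)H = √(2DSH) ≈ $17,736.47.
Cost at Q = 2,600: (40,710/2,600)×243 + (2,600/2)×15.9 = $3,804.82 + $20,670.00 = $24,474.82.
Excess = $24,474.82 − $17,736.47 = $6,738.35.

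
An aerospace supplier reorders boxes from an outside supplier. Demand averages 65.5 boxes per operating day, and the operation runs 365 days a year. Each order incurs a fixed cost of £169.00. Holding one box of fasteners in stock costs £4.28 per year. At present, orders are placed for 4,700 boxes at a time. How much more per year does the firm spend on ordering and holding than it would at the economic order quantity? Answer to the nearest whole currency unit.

Extra cost ≈ £5,037 per year

Annual demand D = 65.5 × 365 = 23,907.5.
EOQ = √(2DS/H) = √(2 × 23,907.5 × 169 / 4.28) ≈ 1374.05.
Cost at Q* = (D/Q*)S + (Q*/2)H = √(2DSH) ≈ £5,880.95.
Cost at Q = 4,700: (23,907.5/4,700)×169 + (4,700/2)×4.28 = £859.65 + £10,058.00 = £10,917.65.
Excess = £10,917.65 − £5,880.95 = £5,036.70.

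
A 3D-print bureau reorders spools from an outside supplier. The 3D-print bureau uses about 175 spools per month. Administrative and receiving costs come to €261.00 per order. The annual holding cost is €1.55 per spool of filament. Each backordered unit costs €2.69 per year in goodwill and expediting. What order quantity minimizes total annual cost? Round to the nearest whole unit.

Annual demand D = 175 × 12 = 2,100.
With planned backorders, Q* = √(2DS/H) · √((H+B)/B).
√(2DS/H) = √(2 × 2,100 × 261 / 1.55) = 840.967.
√((H+B)/B) = √((1.55+2.69)/2.69) = 1.2555.
Q* ≈ 1055.810.

Q* ≈ 1,056 spools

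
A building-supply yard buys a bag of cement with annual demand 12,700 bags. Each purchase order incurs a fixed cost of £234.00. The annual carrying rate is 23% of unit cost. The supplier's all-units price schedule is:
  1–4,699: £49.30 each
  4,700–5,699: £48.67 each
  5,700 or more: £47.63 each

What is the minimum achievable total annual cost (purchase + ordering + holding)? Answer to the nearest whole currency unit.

TC* ≈ £634,319

Holding cost per unit per year at price C is H = 0.23·C.
For each price level, check whether its EOQ is feasible; otherwise the best quantity at that price is the breakpoint.
EOQ at £49.30 = 724.0 (feasible in tier 1): TC = 12,700×£49.30 + (12,700/724.0)×234 + (724.0/2)×0.23×£49.30 = £634,319.41.
EOQ at £48.67 = 728.7 < 4700, so use break Q=4700: TC = 12,700×£48.67 + (12,700/4700.0)×234 + (4700.0/2)×0.23×£48.67 = £645,047.43.
EOQ at £47.63 = 736.6 < 5700, so use break Q=5700: TC = 12,700×£47.63 + (12,700/5700.0)×234 + (5700.0/2)×0.23×£47.63 = £636,643.83.
Lowest total cost among the candidates is at Q = 724.0.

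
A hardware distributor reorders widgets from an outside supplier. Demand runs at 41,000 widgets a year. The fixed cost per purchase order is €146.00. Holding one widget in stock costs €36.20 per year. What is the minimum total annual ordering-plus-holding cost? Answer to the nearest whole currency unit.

Q* = √(2DS/H) = √(2 × 41,000 × 146 / 36.2) ≈ 575.08.
At Q*, ordering cost (D/Q*)S equals holding cost (Q*/2)H, each = √(DSH/2).
Minimum total = √(2DSH) = √(2 × 41,000 × 146 × 36.2) ≈ 20817.935.

TC* ≈ €20,818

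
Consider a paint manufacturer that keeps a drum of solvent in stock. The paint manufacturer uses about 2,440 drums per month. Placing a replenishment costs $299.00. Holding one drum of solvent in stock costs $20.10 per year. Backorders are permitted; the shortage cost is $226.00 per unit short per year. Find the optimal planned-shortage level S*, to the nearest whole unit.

Annual demand D = 2,440 × 12 = 29,280.
With planned backorders, Q* = √(2DS/H) · √((H+B)/B).
√(2DS/H) = √(2 × 29,280 × 299 / 20.1) = 933.336.
√((H+B)/B) = √((20.1+226)/226) = 1.0435.
Q* ≈ 973.957.
S* = Q* · H/(H+B) = 973.957 × 20.1/246.1 ≈ 79.547.

S* ≈ 80 drums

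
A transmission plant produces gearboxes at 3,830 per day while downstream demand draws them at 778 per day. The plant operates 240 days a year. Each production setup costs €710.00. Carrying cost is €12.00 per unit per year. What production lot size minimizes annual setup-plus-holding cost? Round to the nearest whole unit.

Q* ≈ 5,266 gearboxes

Annual demand D = 778 × 240 = 186,720.
Production build-up factor (1 − d/p) = 1 − 778/3,830 = 0.7969.
Q* = √(2DS / (H(1 − d/p))) = √(2 × 186,720 × 710 / (12 × 0.7969)).
= √(265,142,400 / 9.5624) ≈ 5265.700.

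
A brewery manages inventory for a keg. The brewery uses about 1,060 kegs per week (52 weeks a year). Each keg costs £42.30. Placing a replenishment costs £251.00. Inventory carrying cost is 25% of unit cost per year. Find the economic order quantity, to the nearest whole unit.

Annual demand D = 1,060 × 52 = 55,120.
Holding cost H = 0.25 × £42.30 = £10.5750 per unit per year.
EOQ = √(2DS / H) = √(2 × 55,120 × 251 / 10.575).
= √(27,670,240 / 10.575) = √2,616,571.1584 ≈ 1617.582.

Q* ≈ 1,618 kegs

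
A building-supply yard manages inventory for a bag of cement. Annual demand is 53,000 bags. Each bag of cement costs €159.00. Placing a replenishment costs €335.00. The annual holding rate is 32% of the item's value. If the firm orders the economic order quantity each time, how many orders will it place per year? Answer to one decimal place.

Holding cost H = 0.32 × €159.00 = €50.8800 per unit per year.
The optimal lot size = √(2DS/H) = √(2 × 53,000 × 335 / 50.88) ≈ 835.41.
Orders per year = D / Q* = 53,000 / 835.41 ≈ 63.442.

N ≈ 63.4 orders per year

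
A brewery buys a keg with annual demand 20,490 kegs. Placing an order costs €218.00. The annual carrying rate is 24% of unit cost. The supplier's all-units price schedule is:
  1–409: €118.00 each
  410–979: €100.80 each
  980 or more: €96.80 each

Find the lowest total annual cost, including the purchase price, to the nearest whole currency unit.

Holding cost per unit per year at price C is H = 0.24·C.
Evaluate total cost at each tier's feasible EOQ or, if the EOQ is below the tier, at the tier's minimum quantity.
Tier 1 (€118.00): EOQ = 561.7 exceeds tier's upper bound 409, so this tier is dominated.
EOQ at €100.80 = 607.7 (feasible in tier 2): TC = 20,490×€100.80 + (20,490/607.7)×218 + (607.7/2)×0.24×€100.80 = €2,080,093.11.
EOQ at €96.80 = 620.1 < 980, so use break Q=980: TC = 20,490×€96.80 + (20,490/980.0)×218 + (980.0/2)×0.24×€96.80 = €1,999,373.66.
Lowest total cost among the candidates is at Q = 980.0.

TC* ≈ €1,999,374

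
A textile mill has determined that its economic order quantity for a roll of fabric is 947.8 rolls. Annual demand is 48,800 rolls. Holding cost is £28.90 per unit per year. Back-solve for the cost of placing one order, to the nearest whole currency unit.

S ≈ £266

Squaring Q* = √(2DS/H) gives Q*² = 2DS/H.
From Q* = √(2DS/H): S = Q*²H / (2D) = 947.8² × 28.9 / (2 × 48,800) = 265.9999.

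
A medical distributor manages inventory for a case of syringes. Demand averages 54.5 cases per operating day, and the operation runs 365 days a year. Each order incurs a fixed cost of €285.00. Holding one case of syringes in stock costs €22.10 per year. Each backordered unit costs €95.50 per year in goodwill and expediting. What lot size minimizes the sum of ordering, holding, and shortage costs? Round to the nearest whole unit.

Q* ≈ 795 cases

Annual demand D = 54.5 × 365 = 19,892.5.
With planned backorders, Q* = √(2DS/H) · √((H+B)/B).
√(2DS/H) = √(2 × 19,892.5 × 285 / 22.1) = 716.285.
√((H+B)/B) = √((22.1+95.5)/95.5) = 1.1097.
Q* ≈ 794.855.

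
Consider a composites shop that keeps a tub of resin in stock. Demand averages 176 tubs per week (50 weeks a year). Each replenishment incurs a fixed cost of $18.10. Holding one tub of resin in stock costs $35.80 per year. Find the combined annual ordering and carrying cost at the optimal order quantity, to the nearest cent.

Annual demand D = 176 × 50 = 8,800.
The optimal lot size = √(2DS/H) = √(2 × 8,800 × 18.1 / 35.8) ≈ 94.33.
At the optimum the two cost components are equal, so total cost = 2·(Q*/2)H = Q*·H.
Minimum total = √(2DSH) = √(2 × 8,800 × 18.1 × 35.8) ≈ 3377.047.

TC* ≈ $3,377.05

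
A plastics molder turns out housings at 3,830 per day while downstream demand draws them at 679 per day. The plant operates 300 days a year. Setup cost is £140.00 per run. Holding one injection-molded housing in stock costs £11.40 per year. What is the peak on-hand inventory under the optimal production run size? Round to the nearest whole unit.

I_max ≈ 2,029 housings

Annual demand D = 679 × 300 = 203,700.
Production build-up factor (1 − d/p) = 1 − 679/3,830 = 0.8227.
Q* = √(2DS / (H(1 − d/p))) = √(2 × 203,700 × 140 / (11.4 × 0.8227)).
= √(57,036,000 / 9.379) ≈ 2466.024.
Maximum inventory = Q*(1 − d/p) = 2466.024 × 0.8227 ≈ 2028.836.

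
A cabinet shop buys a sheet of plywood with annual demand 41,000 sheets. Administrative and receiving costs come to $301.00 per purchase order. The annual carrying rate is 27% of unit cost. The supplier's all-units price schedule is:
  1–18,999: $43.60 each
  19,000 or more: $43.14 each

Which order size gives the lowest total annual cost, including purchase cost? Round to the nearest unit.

Holding cost per unit per year at price C is H = 0.27·C.
Evaluate total cost at each tier's feasible EOQ or, if the EOQ is below the tier, at the tier's minimum quantity.
EOQ at $43.60 = 1448.0 (feasible in tier 1): TC = 41,000×$43.60 + (41,000/1448.0)×301 + (1448.0/2)×0.27×$43.60 = $1,804,645.72.
EOQ at $43.14 = 1455.7 < 19000, so use break Q=19000: TC = 41,000×$43.14 + (41,000/19000.0)×301 + (19000.0/2)×0.27×$43.14 = $1,880,043.63.
Lowest total cost is $1,804,645.72 at Q = 1448.0.

Q* ≈ 1,448 sheets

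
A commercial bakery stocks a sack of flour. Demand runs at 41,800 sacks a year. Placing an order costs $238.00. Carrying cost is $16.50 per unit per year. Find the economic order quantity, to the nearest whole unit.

Q* ≈ 1,098 sacks

EOQ = √(2DS / H) = √(2 × 41,800 × 238 / 16.5).
= √(19,896,800 / 16.5) = √1,205,866.6667 ≈ 1098.120.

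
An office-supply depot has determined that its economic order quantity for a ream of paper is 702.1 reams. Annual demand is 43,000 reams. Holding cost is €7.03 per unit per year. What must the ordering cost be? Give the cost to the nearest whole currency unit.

Invert the EOQ relation Q*² = 2DS/H.
From Q* = √(2DS/H): S = Q*²H / (2D) = 702.1² × 7.03 / (2 × 43,000) = 40.2953.

S ≈ €40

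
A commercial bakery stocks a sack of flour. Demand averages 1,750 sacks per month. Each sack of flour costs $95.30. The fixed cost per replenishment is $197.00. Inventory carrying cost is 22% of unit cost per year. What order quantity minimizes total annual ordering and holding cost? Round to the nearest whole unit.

Annual demand D = 1,750 × 12 = 21,000.
Holding cost H = 0.22 × $95.30 = $20.9660 per unit per year.
EOQ = √(2DS / H) = √(2 × 21,000 × 197 / 20.966).
= √(8,274,000 / 20.966) = √394,638.9392 ≈ 628.203.

Q* ≈ 628 sacks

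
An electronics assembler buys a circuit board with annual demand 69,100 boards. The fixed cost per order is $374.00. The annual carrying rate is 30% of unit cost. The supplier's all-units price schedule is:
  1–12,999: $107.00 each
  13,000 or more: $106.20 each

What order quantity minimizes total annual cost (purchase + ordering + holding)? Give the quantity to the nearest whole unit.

Q* ≈ 1,269 boards

Holding cost per unit per year at price C is H = 0.30·C.
Candidates are each tier's EOQ (if it falls in that tier) and each price-break quantity.
EOQ at $107.00 = 1268.9 (feasible in tier 1): TC = 69,100×$107.00 + (69,100/1268.9)×374 + (1268.9/2)×0.30×$107.00 = $7,434,432.62.
EOQ at $106.20 = 1273.7 < 13000, so use break Q=13000: TC = 69,100×$106.20 + (69,100/13000.0)×374 + (13000.0/2)×0.30×$106.20 = $7,547,497.95.
Lowest total cost is $7,434,432.62 at Q = 1268.9.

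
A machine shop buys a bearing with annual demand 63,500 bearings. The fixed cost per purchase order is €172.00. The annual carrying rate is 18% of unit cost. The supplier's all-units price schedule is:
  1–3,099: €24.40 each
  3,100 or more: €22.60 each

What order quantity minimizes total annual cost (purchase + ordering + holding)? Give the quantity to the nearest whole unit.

Holding cost per unit per year at price C is H = 0.18·C.
Candidates are each tier's EOQ (if it falls in that tier) and each price-break quantity.
EOQ at €24.40 = 2230.2 (feasible in tier 1): TC = 63,500×€24.40 + (63,500/2230.2)×172 + (2230.2/2)×0.18×€24.40 = €1,559,194.84.
EOQ at €22.60 = 2317.3 < 3100, so use break Q=3100: TC = 63,500×€22.60 + (63,500/3100.0)×172 + (3100.0/2)×0.18×€22.60 = €1,444,928.63.
Lowest total cost is €1,444,928.63 at Q = 3100.0.

Q* ≈ 3,100 bearings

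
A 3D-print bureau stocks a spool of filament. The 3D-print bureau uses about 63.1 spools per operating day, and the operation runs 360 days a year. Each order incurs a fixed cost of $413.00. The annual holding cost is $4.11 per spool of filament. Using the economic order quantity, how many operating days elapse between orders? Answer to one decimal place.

T ≈ 33.9 days

Annual demand D = 63.1 × 360 = 22,716.
The optimal lot size = √(2DS/H) = √(2 × 22,716 × 413 / 4.11) ≈ 2136.66.
Cycle time = Q*/D × 360 = 2136.66 / 22,716 × 360 ≈ 33.861 days.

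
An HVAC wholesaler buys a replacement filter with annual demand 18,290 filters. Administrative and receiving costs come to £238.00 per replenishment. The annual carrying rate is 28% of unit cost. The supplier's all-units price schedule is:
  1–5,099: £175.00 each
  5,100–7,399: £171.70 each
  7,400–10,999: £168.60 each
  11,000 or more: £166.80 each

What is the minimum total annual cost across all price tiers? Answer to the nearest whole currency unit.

TC* ≈ £3,221,404

Holding cost per unit per year at price C is H = 0.28·C.
For each price level, check whether its EOQ is feasible; otherwise the best quantity at that price is the breakpoint.
EOQ at £175.00 = 421.5 (feasible in tier 1): TC = 18,290×£175.00 + (18,290/421.5)×238 + (421.5/2)×0.28×£175.00 = £3,221,404.20.
EOQ at £171.70 = 425.5 < 5100, so use break Q=5100: TC = 18,290×£171.70 + (18,290/5100.0)×238 + (5100.0/2)×0.28×£171.70 = £3,263,840.33.
EOQ at £168.60 = 429.4 < 7400, so use break Q=7400: TC = 18,290×£168.60 + (18,290/7400.0)×238 + (7400.0/2)×0.28×£168.60 = £3,258,951.85.
EOQ at £166.80 = 431.8 < 11000, so use break Q=11000: TC = 18,290×£166.80 + (18,290/11000.0)×238 + (11000.0/2)×0.28×£166.80 = £3,308,039.73.
Lowest total cost among the candidates is at Q = 421.5.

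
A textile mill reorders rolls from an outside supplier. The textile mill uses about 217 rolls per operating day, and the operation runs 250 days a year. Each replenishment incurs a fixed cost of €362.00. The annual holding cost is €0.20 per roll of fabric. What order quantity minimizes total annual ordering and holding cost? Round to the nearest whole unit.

Annual demand D = 217 × 250 = 54,250.
EOQ = √(2DS / H) = √(2 × 54,250 × 362 / 0.2).
= √(39,277,000 / 0.2) = √196,385,000 ≈ 14013.743.

Q* ≈ 14,014 rolls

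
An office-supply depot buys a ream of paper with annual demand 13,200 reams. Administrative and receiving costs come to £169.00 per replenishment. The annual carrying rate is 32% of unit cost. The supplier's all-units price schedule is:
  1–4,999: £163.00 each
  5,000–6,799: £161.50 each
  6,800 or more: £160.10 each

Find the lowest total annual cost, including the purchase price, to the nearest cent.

Holding cost per unit per year at price C is H = 0.32·C.
Candidates are each tier's EOQ (if it falls in that tier) and each price-break quantity.
EOQ at £163.00 = 292.5 (feasible in tier 1): TC = 13,200×£163.00 + (13,200/292.5)×169 + (292.5/2)×0.32×£163.00 = £2,166,855.07.
EOQ at £161.50 = 293.8 < 5000, so use break Q=5000: TC = 13,200×£161.50 + (13,200/5000.0)×169 + (5000.0/2)×0.32×£161.50 = £2,261,446.16.
EOQ at £160.10 = 295.1 < 6800, so use break Q=6800: TC = 13,200×£160.10 + (13,200/6800.0)×169 + (6800.0/2)×0.32×£160.10 = £2,287,836.86.
Lowest total cost among the candidates is at Q = 292.5.

TC* ≈ £2,166,855.07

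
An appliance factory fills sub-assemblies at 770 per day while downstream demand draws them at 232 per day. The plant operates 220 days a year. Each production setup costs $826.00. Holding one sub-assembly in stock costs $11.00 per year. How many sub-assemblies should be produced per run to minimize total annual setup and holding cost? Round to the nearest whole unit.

Annual demand D = 232 × 220 = 51,040.
Production build-up factor (1 − d/p) = 1 − 232/770 = 0.6987.
Q* = √(2DS / (H(1 − d/p))) = √(2 × 51,040 × 826 / (11 × 0.6987)).
= √(84,318,080 / 7.6857) ≈ 3312.213.

Q* ≈ 3,312 sub-assemblies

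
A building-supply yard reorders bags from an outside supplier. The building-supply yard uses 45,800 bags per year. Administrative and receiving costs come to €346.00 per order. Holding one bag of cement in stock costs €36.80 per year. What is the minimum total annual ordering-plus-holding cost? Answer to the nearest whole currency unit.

Q* = √(2DS/H) = √(2 × 45,800 × 346 / 36.8) ≈ 928.03.
At the optimum the two cost components are equal, so total cost = 2·(Q*/2)H = Q*·H.
Minimum total = √(2DSH) = √(2 × 45,800 × 346 × 36.8) ≈ 34151.493.

TC* ≈ €34,151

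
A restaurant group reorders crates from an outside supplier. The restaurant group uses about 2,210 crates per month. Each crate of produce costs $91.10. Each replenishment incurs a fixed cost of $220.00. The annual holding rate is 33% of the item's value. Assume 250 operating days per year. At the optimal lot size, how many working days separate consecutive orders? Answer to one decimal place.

Annual demand D = 2,210 × 12 = 26,520.
Holding cost H = 0.33 × $91.10 = $30.0630 per unit per year.
EOQ = √(2DS/H) = √(2 × 26,520 × 220 / 30.063) ≈ 623.01.
Cycle time = Q*/D × 250 = 623.01 / 26,520 × 250 ≈ 5.873 days.

T ≈ 5.9 days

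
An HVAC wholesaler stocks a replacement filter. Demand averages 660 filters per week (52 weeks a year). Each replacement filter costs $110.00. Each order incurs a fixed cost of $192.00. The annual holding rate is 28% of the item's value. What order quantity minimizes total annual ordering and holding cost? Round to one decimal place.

Q* ≈ 654.1 filters

Annual demand D = 660 × 52 = 34,320.
Holding cost H = 0.28 × $110.00 = $30.8000 per unit per year.
EOQ = √(2DS / H) = √(2 × 34,320 × 192 / 30.8).
= √(13,178,880 / 30.8) = √427,885.7143 ≈ 654.130.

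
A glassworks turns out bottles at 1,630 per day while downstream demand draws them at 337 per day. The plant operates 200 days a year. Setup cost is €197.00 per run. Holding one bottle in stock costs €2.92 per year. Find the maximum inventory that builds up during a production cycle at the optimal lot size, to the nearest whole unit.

Annual demand D = 337 × 200 = 67,400.
Production build-up factor (1 − d/p) = 1 − 337/1,630 = 0.7933.
Q* = √(2DS / (H(1 − d/p))) = √(2 × 67,400 × 197 / (2.92 × 0.7933)).
= √(26,555,600 / 2.3163) ≈ 3385.955.
Maximum inventory = Q*(1 − d/p) = 3385.955 × 0.7933 ≈ 2685.914.

I_max ≈ 2,686 bottles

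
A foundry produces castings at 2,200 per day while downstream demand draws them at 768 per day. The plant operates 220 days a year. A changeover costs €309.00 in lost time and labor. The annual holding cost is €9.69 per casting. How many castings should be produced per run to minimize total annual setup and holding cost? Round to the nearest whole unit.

Q* ≈ 4,069 castings

Annual demand D = 768 × 220 = 168,960.
Production build-up factor (1 − d/p) = 1 − 768/2,200 = 0.6509.
Q* = √(2DS / (H(1 − d/p))) = √(2 × 168,960 × 309 / (9.69 × 0.6509)).
= √(104,417,280 / 6.3073) ≈ 4068.779.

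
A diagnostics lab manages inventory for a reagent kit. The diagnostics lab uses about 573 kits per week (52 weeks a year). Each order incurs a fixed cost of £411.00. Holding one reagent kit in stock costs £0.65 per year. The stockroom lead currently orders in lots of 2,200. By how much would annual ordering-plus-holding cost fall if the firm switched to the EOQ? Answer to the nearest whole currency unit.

Annual demand D = 573 × 52 = 29,796.
EOQ = √(2DS/H) = √(2 × 29,796 × 411 / 0.65) ≈ 6138.44.
Cost at Q* = (D/Q*)S + (Q*/2)H = √(2DSH) ≈ £3,989.99.
Cost at Q = 2,200: (29,796/2,200)×411 + (2,200/2)×0.65 = £5,566.43 + £715.00 = £6,281.43.
Excess = £6,281.43 − £3,989.99 = £2,291.45.

Extra cost ≈ £2,291 per year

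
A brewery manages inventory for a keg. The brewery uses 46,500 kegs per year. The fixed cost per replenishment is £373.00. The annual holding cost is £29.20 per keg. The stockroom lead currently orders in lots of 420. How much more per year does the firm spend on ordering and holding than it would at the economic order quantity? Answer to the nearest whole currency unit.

EOQ = √(2DS/H) = √(2 × 46,500 × 373 / 29.2) ≈ 1089.94.
Cost at Q* = (D/Q*)S + (Q*/2)H = √(2DSH) ≈ £31,826.39.
Cost at Q = 420: (46,500/420)×373 + (420/2)×29.2 = £41,296.43 + £6,132.00 = £47,428.43.
Excess = £47,428.43 − £31,826.39 = £15,602.04.

Extra cost ≈ £15,602 per year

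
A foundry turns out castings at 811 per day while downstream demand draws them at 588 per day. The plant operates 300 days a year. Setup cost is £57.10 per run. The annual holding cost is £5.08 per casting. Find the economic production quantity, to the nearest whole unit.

Q* ≈ 3,798 castings

Annual demand D = 588 × 300 = 176,400.
Production build-up factor (1 − d/p) = 1 − 588/811 = 0.2750.
Q* = √(2DS / (H(1 − d/p))) = √(2 × 176,400 × 57.1 / (5.08 × 0.2750)).
= √(20,144,880 / 1.3968) ≈ 3797.594.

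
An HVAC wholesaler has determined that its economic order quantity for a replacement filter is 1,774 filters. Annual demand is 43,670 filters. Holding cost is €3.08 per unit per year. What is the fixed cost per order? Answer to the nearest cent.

Invert the EOQ relation Q*² = 2DS/H.
From Q* = √(2DS/H): S = Q*²H / (2D) = 1,774² × 3.08 / (2 × 43,670) = 110.9800.

S ≈ €110.98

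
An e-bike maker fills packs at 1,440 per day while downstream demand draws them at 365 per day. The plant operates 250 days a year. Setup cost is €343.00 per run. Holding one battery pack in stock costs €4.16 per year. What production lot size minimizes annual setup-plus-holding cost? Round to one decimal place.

Annual demand D = 365 × 250 = 91,250.
Production build-up factor (1 − d/p) = 1 − 365/1,440 = 0.7465.
Q* = √(2DS / (H(1 − d/p))) = √(2 × 91,250 × 343 / (4.16 × 0.7465)).
= √(62,597,500 / 3.1056) ≈ 4489.612.

Q* ≈ 4,489.6 packs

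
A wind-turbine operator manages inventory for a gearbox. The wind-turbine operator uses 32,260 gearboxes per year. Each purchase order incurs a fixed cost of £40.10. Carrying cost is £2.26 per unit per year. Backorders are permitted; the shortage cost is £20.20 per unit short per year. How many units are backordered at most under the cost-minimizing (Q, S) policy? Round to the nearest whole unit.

S* ≈ 114 gearboxes

With planned backorders, Q* = √(2DS/H) · √((H+B)/B).
√(2DS/H) = √(2 × 32,260 × 40.1 / 2.26) = 1069.954.
√((H+B)/B) = √((2.26+20.2)/20.2) = 1.0545.
Q* ≈ 1128.221.
S* = Q* · H/(H+B) = 1128.221 × 2.26/22.46 ≈ 113.525.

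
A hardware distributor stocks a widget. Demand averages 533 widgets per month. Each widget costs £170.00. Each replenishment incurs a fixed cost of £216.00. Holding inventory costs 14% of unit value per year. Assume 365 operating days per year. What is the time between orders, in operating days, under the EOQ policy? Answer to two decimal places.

T ≈ 19.44 days

Annual demand D = 533 × 12 = 6,396.
Holding cost H = 0.14 × £170.00 = £23.8000 per unit per year.
Q* = √(2DS/H) = √(2 × 6,396 × 216 / 23.8) ≈ 340.73.
Cycle time = Q*/D × 365 = 340.73 / 6,396 × 365 ≈ 19.444 days.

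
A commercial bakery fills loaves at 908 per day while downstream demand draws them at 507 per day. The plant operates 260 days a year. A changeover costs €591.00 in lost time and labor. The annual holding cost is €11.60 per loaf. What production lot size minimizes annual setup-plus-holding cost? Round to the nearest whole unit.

Q* ≈ 5,515 loaves

Annual demand D = 507 × 260 = 131,820.
Production build-up factor (1 − d/p) = 1 − 507/908 = 0.4416.
Q* = √(2DS / (H(1 − d/p))) = √(2 × 131,820 × 591 / (11.6 × 0.4416)).
= √(155,811,240 / 5.1229) ≈ 5514.944.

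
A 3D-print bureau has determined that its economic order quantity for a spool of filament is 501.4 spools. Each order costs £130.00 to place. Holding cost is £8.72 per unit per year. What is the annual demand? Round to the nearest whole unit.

Squaring Q* = √(2DS/H) gives Q*² = 2DS/H.
From Q* = √(2DS/H): D = Q*²H / (2S) = 501.4² × 8.72 / (2 × 130) = 8431.635.

D ≈ 8,432 spools per year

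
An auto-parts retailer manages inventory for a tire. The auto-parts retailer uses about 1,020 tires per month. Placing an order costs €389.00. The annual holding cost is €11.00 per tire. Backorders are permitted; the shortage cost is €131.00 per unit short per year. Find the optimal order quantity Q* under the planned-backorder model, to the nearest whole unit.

Q* ≈ 969 tires

Annual demand D = 1,020 × 12 = 12,240.
With planned backorders, Q* = √(2DS/H) · √((H+B)/B).
√(2DS/H) = √(2 × 12,240 × 389 / 11) = 930.431.
√((H+B)/B) = √((11+131)/131) = 1.0411.
Q* ≈ 968.708.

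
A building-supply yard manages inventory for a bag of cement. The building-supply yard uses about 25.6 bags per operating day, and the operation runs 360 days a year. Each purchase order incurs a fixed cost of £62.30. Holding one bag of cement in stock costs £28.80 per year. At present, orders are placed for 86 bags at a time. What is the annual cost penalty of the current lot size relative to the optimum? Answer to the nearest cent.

Extra cost ≈ £2,163.87 per year

Annual demand D = 25.6 × 360 = 9,216.
EOQ = √(2DS/H) = √(2 × 9,216 × 62.3 / 28.8) ≈ 199.68.
Cost at Q* = (D/Q*)S + (Q*/2)H = √(2DSH) ≈ £5,750.78.
Cost at Q = 86: (9,216/86)×62.3 + (86/2)×28.8 = £6,676.24 + £1,238.40 = £7,914.64.
Excess = £7,914.64 − £5,750.78 = £2,163.87.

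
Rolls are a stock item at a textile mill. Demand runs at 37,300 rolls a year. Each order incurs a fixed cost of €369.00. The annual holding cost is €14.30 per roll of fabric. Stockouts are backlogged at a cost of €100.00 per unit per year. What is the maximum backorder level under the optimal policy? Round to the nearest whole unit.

S* ≈ 186 rolls

With planned backorders, Q* = √(2DS/H) · √((H+B)/B).
√(2DS/H) = √(2 × 37,300 × 369 / 14.3) = 1387.441.
√((H+B)/B) = √((14.3+100)/100) = 1.0691.
Q* ≈ 1483.330.
S* = Q* · H/(H+B) = 1483.330 × 14.3/114.3 ≈ 185.578.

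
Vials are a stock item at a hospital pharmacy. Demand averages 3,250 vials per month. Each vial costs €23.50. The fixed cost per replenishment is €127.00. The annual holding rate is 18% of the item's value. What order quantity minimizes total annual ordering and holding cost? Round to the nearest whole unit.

Annual demand D = 3,250 × 12 = 39,000.
Holding cost H = 0.18 × €23.50 = €4.2300 per unit per year.
EOQ = √(2DS / H) = √(2 × 39,000 × 127 / 4.23).
= √(9,906,000 / 4.23) = √2,341,843.9716 ≈ 1530.308.

Q* ≈ 1,530 vials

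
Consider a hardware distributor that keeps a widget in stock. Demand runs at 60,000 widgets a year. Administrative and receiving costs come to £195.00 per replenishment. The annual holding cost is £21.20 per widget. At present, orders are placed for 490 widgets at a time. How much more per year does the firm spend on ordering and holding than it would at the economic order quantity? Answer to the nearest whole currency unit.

EOQ = √(2DS/H) = √(2 × 60,000 × 195 / 21.2) ≈ 1050.61.
Cost at Q* = (D/Q*)S + (Q*/2)H = √(2DSH) ≈ £22,272.85.
Cost at Q = 490: (60,000/490)×195 + (490/2)×21.2 = £23,877.55 + £5,194.00 = £29,071.55.
Excess = £29,071.55 − £22,272.85 = £6,798.70.

Extra cost ≈ £6,799 per year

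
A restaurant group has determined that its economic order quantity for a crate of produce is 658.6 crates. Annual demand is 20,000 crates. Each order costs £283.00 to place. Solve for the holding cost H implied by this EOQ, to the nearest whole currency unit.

Squaring Q* = √(2DS/H) gives Q*² = 2DS/H.
From Q* = √(2DS/H): H = 2DS / Q*² = 2 × 20,000 × 283 / 658.6² = 26.0977.

H ≈ £26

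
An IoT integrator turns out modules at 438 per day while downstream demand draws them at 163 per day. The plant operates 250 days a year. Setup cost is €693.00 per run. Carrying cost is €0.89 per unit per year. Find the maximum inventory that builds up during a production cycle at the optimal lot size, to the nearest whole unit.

Annual demand D = 163 × 250 = 40,750.
Production build-up factor (1 − d/p) = 1 − 163/438 = 0.6279.
Q* = √(2DS / (H(1 − d/p))) = √(2 × 40,750 × 693 / (0.89 × 0.6279)).
= √(56,479,500 / 0.5588) ≈ 10053.589.
Maximum inventory = Q*(1 − d/p) = 10053.589 × 0.6279 ≈ 6312.185.

I_max ≈ 6,312 modules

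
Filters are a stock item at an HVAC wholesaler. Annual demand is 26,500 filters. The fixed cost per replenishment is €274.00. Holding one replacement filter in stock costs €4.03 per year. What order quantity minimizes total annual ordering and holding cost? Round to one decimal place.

Q* ≈ 1,898.3 filters

EOQ = √(2DS / H) = √(2 × 26,500 × 274 / 4.03).
= √(14,522,000 / 4.03) = √3,603,473.9454 ≈ 1898.282.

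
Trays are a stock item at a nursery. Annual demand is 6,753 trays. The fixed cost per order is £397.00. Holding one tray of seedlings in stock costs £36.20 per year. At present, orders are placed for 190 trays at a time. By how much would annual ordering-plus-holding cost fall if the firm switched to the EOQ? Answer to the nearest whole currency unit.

Extra cost ≈ £3,617 per year

EOQ = √(2DS/H) = √(2 × 6,753 × 397 / 36.2) ≈ 384.86.
Cost at Q* = (D/Q*)S + (Q*/2)H = √(2DSH) ≈ £13,931.98.
Cost at Q = 190: (6,753/190)×397 + (190/2)×36.2 = £14,110.22 + £3,439.00 = £17,549.22.
Excess = £17,549.22 − £13,931.98 = £3,617.23.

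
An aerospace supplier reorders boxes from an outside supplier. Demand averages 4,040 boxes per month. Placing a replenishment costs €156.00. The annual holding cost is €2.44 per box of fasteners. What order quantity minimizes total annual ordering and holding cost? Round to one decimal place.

Annual demand D = 4,040 × 12 = 48,480.
EOQ = √(2DS / H) = √(2 × 48,480 × 156 / 2.44).
= √(15,125,760 / 2.44) = √6,199,081.9672 ≈ 2489.796.

Q* ≈ 2,489.8 boxes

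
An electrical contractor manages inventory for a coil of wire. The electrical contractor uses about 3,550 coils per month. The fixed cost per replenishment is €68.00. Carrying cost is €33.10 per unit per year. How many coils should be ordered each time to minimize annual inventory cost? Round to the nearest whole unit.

Annual demand D = 3,550 × 12 = 42,600.
EOQ = √(2DS / H) = √(2 × 42,600 × 68 / 33.1).
= √(5,793,600 / 33.1) = √175,033.2326 ≈ 418.370.

Q* ≈ 418 coils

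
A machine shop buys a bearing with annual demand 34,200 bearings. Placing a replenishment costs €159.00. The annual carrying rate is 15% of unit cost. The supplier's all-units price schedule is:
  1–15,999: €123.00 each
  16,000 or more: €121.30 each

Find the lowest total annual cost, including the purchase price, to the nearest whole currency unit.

Holding cost per unit per year at price C is H = 0.15·C.
For each price level, check whether its EOQ is feasible; otherwise the best quantity at that price is the breakpoint.
EOQ at €123.00 = 767.8 (feasible in tier 1): TC = 34,200×€123.00 + (34,200/767.8)×159 + (767.8/2)×0.15×€123.00 = €4,220,765.27.
EOQ at €121.30 = 773.1 < 16000, so use break Q=16000: TC = 34,200×€121.30 + (34,200/16000.0)×159 + (16000.0/2)×0.15×€121.30 = €4,294,359.86.
Lowest total cost among the candidates is at Q = 767.8.

TC* ≈ €4,220,765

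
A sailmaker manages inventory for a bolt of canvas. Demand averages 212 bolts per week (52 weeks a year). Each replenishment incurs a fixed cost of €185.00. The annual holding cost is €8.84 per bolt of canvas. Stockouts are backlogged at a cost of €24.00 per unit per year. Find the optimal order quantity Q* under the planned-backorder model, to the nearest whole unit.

Q* ≈ 795 bolts

Annual demand D = 212 × 52 = 11,024.
With planned backorders, Q* = √(2DS/H) · √((H+B)/B).
√(2DS/H) = √(2 × 11,024 × 185 / 8.84) = 679.273.
√((H+B)/B) = √((8.84+24)/24) = 1.1698.
Q* ≈ 794.585.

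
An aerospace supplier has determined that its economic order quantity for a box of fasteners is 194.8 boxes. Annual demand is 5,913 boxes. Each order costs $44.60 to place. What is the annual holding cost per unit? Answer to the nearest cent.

H ≈ $13.90

Squaring Q* = √(2DS/H) gives Q*² = 2DS/H.
From Q* = √(2DS/H): H = 2DS / Q*² = 2 × 5,913 × 44.6 / 194.8² = 13.8994.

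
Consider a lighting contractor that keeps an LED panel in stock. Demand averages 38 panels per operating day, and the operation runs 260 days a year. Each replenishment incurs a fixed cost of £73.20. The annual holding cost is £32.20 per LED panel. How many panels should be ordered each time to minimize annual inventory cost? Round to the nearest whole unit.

Annual demand D = 38 × 260 = 9,880.
EOQ = √(2DS / H) = √(2 × 9,880 × 73.2 / 32.2).
= √(1,446,432 / 32.2) = √44,920.2484 ≈ 211.944.

Q* ≈ 212 panels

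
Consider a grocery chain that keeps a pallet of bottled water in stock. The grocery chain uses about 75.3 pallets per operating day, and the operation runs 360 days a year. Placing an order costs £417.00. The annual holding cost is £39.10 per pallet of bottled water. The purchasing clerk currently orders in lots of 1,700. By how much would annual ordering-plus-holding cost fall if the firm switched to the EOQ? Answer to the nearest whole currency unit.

Annual demand D = 75.3 × 360 = 27,108.
EOQ = √(2DS/H) = √(2 × 27,108 × 417 / 39.1) ≈ 760.40.
Cost at Q* = (D/Q*)S + (Q*/2)H = √(2DSH) ≈ £29,731.73.
Cost at Q = 1,700: (27,108/1,700)×417 + (1,700/2)×39.1 = £6,649.43 + £33,235.00 = £39,884.43.
Excess = £39,884.43 − £29,731.73 = £10,152.71.

Extra cost ≈ £10,153 per year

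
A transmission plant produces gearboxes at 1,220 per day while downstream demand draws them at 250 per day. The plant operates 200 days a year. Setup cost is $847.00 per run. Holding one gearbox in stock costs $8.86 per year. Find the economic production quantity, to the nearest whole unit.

Annual demand D = 250 × 200 = 50,000.
Production build-up factor (1 − d/p) = 1 − 250/1,220 = 0.7951.
Q* = √(2DS / (H(1 − d/p))) = √(2 × 50,000 × 847 / (8.86 × 0.7951)).
= √(84,700,000 / 7.0444) ≈ 3467.519.

Q* ≈ 3,468 gearboxes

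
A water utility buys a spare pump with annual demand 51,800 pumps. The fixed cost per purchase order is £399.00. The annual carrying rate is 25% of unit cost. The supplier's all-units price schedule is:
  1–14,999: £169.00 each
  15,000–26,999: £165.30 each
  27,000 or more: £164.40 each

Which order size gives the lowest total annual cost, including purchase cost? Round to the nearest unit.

Holding cost per unit per year at price C is H = 0.25·C.
Evaluate total cost at each tier's feasible EOQ or, if the EOQ is below the tier, at the tier's minimum quantity.
EOQ at £169.00 = 989.1 (feasible in tier 1): TC = 51,800×£169.00 + (51,800/989.1)×399 + (989.1/2)×0.25×£169.00 = £8,795,990.70.
EOQ at £165.30 = 1000.1 < 15000, so use break Q=15000: TC = 51,800×£165.30 + (51,800/15000.0)×399 + (15000.0/2)×0.25×£165.30 = £8,873,855.38.
EOQ at £164.40 = 1002.9 < 27000, so use break Q=27000: TC = 51,800×£164.40 + (51,800/27000.0)×399 + (27000.0/2)×0.25×£164.40 = £9,071,535.49.
Lowest total cost is £8,795,990.70 at Q = 989.1.

Q* ≈ 989 pumps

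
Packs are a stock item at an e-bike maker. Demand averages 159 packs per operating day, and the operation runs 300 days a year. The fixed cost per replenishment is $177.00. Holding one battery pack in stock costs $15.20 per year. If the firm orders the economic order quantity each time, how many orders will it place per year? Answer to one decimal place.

Annual demand D = 159 × 300 = 47,700.
The optimal lot size = √(2DS/H) = √(2 × 47,700 × 177 / 15.2) ≈ 1054.00.
Orders per year = D / Q* = 47,700 / 1054.00 ≈ 45.256.

N ≈ 45.3 orders per year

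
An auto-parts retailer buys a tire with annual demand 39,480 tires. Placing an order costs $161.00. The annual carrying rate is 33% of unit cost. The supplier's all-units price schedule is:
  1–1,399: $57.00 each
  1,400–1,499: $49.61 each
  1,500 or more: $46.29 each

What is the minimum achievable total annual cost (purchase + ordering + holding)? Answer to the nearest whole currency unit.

TC* ≈ $1,843,223

Holding cost per unit per year at price C is H = 0.33·C.
Candidates are each tier's EOQ (if it falls in that tier) and each price-break quantity.
EOQ at $57.00 = 822.1 (feasible in tier 1): TC = 39,480×$57.00 + (39,480/822.1)×161 + (822.1/2)×0.33×$57.00 = $2,265,823.61.
EOQ at $49.61 = 881.2 < 1400, so use break Q=1400: TC = 39,480×$49.61 + (39,480/1400.0)×161 + (1400.0/2)×0.33×$49.61 = $1,974,602.91.
EOQ at $46.29 = 912.3 < 1500, so use break Q=1500: TC = 39,480×$46.29 + (39,480/1500.0)×161 + (1500.0/2)×0.33×$46.29 = $1,843,223.49.
Lowest total cost among the candidates is at Q = 1500.0.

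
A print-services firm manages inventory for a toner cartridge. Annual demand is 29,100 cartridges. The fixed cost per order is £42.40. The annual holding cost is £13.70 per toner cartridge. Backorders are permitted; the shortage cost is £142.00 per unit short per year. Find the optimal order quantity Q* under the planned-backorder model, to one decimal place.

Q* ≈ 444.4 cartridges

With planned backorders, Q* = √(2DS/H) · √((H+B)/B).
√(2DS/H) = √(2 × 29,100 × 42.4 / 13.7) = 424.409.
√((H+B)/B) = √((13.7+142)/142) = 1.0471.
Q* ≈ 444.410.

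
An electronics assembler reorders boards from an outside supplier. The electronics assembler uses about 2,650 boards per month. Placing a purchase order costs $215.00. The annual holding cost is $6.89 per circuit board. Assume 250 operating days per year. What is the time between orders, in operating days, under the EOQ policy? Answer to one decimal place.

T ≈ 11.1 days

Annual demand D = 2,650 × 12 = 31,800.
Q* = √(2DS/H) = √(2 × 31,800 × 215 / 6.89) ≈ 1408.76.
Cycle time = Q*/D × 250 = 1408.76 / 31,800 × 250 ≈ 11.075 days.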